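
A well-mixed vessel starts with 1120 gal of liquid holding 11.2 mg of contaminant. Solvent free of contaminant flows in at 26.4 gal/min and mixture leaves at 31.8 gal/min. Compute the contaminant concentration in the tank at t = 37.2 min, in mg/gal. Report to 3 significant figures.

0.00380 mg/gal

Let m(t) be the amount of contaminant. Volume: V(t) = V₀ + (Q_in − Q_out) t = 1120 − 5.4000 t; V(37.2) = 919.12 gal.
Solute balance: dm/dt = 0 − Q_out C = −Q_out m/V(t).
Separate: dm/m = −Q_out dt/V(t) ⇒ ln(m/m₀) = −(Q_out/(Q_in−Q_out)) ln(V/V₀).
m = m₀ (V₀/V)^(Q_out/(Q_in−Q_out)) = 11.2 × (1120/919.12)^(-5.8889) = 3.4969 mg.
C = m/V = 3.4969/919.12 = 0.0038046 mg/gal.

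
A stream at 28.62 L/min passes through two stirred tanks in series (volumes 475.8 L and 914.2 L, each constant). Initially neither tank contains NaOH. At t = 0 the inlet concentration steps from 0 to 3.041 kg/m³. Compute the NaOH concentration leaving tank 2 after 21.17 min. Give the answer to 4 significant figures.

Each tank obeys Vᵢ dCᵢ/dt = Q(Cᵢ₋₁ − Cᵢ), so τᵢ = Vᵢ/Q.
τ₁ = 475.8/28.62 = 16.6247 min; τ₂ = 914.2/28.62 = 31.9427 min.
Solving the cascade with C₁(0)=C₂(0)=0 gives C₂(t) = C_in[1 − (τ₁ e^(−t/τ₁) − τ₂ e^(−t/τ₂))/(τ₁ − τ₂)].
At t = 21.17: e^(−t/τ₁) = 0.279877, e^(−t/τ₂) = 0.515432.
C₂ = 3.041·[1 − (16.6247·0.279877 − 31.9427·0.515432)/(-15.3180)] = 3.041·0.228918 = 0.696138 kg/m³.

0.6961 kg/m³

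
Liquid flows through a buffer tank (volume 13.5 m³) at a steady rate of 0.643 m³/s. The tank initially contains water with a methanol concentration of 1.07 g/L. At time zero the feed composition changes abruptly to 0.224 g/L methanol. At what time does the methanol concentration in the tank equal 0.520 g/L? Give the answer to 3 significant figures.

Unsteady species balance (constant V, well mixed): V dC/dt = Q(C_in − C), so τ = V/Q = 20.995 s.
C(t) = C_in + (C₀ − C_in) e^(−t/τ). Set C = 0.520 and solve for t:
e^(−t/τ) = (C − C_in)/(C₀ − C_in) = (0.520 − 0.224)/(1.07 − 0.224) = 0.34988
t = −τ ln(…) = 20.995 × 1.0502 = 22.048 s.

22.0 s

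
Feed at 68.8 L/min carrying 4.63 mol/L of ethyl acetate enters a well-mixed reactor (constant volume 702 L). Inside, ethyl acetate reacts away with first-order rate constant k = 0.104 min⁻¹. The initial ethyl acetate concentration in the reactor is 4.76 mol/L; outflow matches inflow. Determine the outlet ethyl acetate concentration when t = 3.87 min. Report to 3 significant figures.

3.40 mol/L

Accumulation = in − out − consumed: V dC/dt = Q C_in − Q C − k V C.
dC/dt = (Q/V) C_in − (Q/V + k) C; effective rate a = Q/V + k = 0.098006 + 0.104 = 0.20201 min⁻¹.
C_ss = Q C_in/(Q + kV) = 2.2463 mol/L; C(t) = C_ss + (C₀ − C_ss) e^(−a t).
C(3.87) = 2.2463 + (2.5137)·e^(−0.20201·3.87) = 2.2463 + (2.5137)·0.45760 = 3.3966 mol/L.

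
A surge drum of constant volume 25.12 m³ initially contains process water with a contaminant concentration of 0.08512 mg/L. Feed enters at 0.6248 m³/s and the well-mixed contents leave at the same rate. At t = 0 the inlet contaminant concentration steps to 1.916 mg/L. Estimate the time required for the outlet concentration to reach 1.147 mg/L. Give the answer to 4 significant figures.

Species balance: V dC/dt = Q(C_in − C) ⇒ τ = V/Q = 40.2049 s.
C(t) = C_in + (C₀ − C_in) e^(−t/τ). Set C = 1.147 and solve for t:
e^(−t/τ) = (C − C_in)/(C₀ − C_in) = (1.147 − 1.916)/(0.08512 − 1.916) = 0.420017
t = −τ ln(…) = 40.2049 × 0.867461 = 34.8762 s.

34.88 s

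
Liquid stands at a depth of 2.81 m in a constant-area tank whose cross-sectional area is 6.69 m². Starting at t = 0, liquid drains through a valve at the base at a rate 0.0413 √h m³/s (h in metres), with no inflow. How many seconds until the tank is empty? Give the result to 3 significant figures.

543 s

Mass balance (ρ constant): A dh/dt = −0.0413 √h.
∫ h^(−1/2) dh = −(0.0413/A) ∫ dt, giving 2√h = 2√h₀ − (0.0413/A) t.
Tank is empty when √h = 0: t_empty = 2A√h₀/0.0413.
t_empty = 2·6.69·√2.81/0.0413 = 13.380·1.6763/0.0413 = 543.07 s.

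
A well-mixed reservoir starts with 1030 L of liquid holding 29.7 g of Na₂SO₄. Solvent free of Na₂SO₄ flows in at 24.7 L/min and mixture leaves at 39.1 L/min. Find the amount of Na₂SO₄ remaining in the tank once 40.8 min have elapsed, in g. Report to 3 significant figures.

Total volume: dV/dt = Q_in − Q_out = -14.400 L/min, so V(t) = 1030 − 14.400 t and V(40.8) = 442.48 L.
Species balance (pure solvent in): dm/dt = −Q_out · m/V(t).
dm/m = −Q_out dt/(V₀ − 14.400 t); integrating gives ln(m/m₀) = −(Q_out/(Q_in−Q_out)) ln(V/V₀).
m = m₀ (V₀/V)^(Q_out/(Q_in−Q_out)) = 29.7 × (1030/442.48)^(-2.7153) = 2.9950 g.

3.00 g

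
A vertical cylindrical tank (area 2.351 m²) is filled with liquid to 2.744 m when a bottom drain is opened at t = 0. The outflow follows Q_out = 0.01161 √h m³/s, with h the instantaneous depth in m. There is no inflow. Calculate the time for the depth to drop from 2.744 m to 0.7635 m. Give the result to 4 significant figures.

317.0 s

Volume balance on the tank: A dh/dt = −0.01161 √h.
∫ h^(−1/2) dh = −(0.01161/A) ∫ dt, giving 2√h = 2√h₀ − (0.01161/A) t.
t = 2A(√h₀ − √h)/0.01161 = 2·2.351·(√2.744 − √0.7635)/0.01161
  = 4.70200 × (1.65650 − 0.873785) / 0.01161 = 316.997 s.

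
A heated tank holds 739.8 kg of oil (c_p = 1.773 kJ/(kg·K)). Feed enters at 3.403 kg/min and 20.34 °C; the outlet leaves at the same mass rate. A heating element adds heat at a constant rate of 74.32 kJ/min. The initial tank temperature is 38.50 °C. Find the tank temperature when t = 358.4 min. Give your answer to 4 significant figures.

33.78 °C

Unsteady energy balance on the tank contents: M c_p dT/dt = ṁ c_p (T_in − T) + 74.32.
Rearrange: dT/dt = (T_ss − T)/τ with τ = M/ṁ = 217.396 min and T_ss = T_in + Q̇/(ṁ c_p) = 32.6579 °C.
T approaches T_ss exponentially: T(t) = T_ss + (T₀ − T_ss) e^(−t/τ).
T(358.4) = 32.6579 + (5.84215)·e^(−358.4/217.396) = 32.6579 + (5.84215)·0.192319 = 33.7814 °C.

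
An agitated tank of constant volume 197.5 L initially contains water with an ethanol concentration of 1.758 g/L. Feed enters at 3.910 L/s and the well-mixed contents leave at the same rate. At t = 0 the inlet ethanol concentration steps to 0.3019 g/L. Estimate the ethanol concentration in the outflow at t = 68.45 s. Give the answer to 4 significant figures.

0.6774 g/L

Accumulation = in − out for the solute gives V dC/dt = Q(C_in − C).
So dC/dt = (C_in − C)/τ with τ = V/Q = 197.5/3.910 = 50.5115 s.
Integrating: C(t) = C_in + (C₀ − C_in) e^(−t/τ).
C(68.45) = 0.3019 + (1.758 − 0.3019)·e^(−68.45/50.5115) = 0.3019 + (1.45610)·0.257912 = 0.677446 g/L.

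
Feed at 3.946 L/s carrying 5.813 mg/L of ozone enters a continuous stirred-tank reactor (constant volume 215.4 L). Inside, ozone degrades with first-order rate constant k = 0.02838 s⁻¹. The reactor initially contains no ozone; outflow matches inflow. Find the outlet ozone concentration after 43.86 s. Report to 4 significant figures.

Species balance: V dC/dt = Q C_in − Q C − k V C.
dC/dt = (Q/V) C_in − (Q/V + k) C; effective rate a = Q/V + k = 0.0183194 + 0.02838 = 0.0466994 s⁻¹.
C_ss = Q C_in/(Q + kV) = 2.28034 mg/L; C(t) = C_ss + (C₀ − C_ss) e^(−a t).
C(43.86) = 2.28034 + (-2.28034)·e^(−0.0466994·43.86) = 2.28034 + (-2.28034)·0.128962 = 1.98627 mg/L.

1.986 mg/L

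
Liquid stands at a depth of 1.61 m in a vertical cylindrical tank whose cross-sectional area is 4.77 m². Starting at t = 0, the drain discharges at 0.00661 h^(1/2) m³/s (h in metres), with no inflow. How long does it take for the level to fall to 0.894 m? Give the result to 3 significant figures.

A dh/dt = −Q_out = −0.00661 √h.
This is separable: 2 d(√h)/dt = −0.00661/A, so √h = √h₀ − (0.00661/(2A)) t.
t = 2A(√h₀ − √h)/0.00661 = 2·4.77·(√1.61 − √0.894)/0.00661
  = 9.5400 × (1.2689 − 0.94552) / 0.00661 = 466.67 s.

467 s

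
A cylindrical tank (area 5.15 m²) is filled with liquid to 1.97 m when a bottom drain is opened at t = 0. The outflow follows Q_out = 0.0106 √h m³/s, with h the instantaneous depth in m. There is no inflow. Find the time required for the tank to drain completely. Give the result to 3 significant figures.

With no inflow, A dh/dt = −0.0106 √h.
Separate and integrate: 2(√h − √h₀) = −(0.0106/A) t.
Tank is empty when √h = 0: t_empty = 2A√h₀/0.0106.
t_empty = 2·5.15·√1.97/0.0106 = 10.300·1.4036/0.0106 = 1363.8 s.

1360 s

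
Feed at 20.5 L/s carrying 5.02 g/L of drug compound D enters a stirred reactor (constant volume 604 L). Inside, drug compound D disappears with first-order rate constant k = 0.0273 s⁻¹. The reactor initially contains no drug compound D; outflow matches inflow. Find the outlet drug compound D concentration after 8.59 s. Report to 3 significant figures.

V dC/dt = Q(C_in − C) − k V C.
This is linear with rate a = Q/V + k = 0.061240 s⁻¹.
C_ss = Q C_in/(Q + kV) = 2.7822 g/L; C(t) = C_ss + (C₀ − C_ss) e^(−a t).
C(8.59) = 2.7822 + (-2.7822)·e^(−0.061240·8.59) = 2.7822 + (-2.7822)·0.59093 = 1.1381 g/L.

1.14 g/L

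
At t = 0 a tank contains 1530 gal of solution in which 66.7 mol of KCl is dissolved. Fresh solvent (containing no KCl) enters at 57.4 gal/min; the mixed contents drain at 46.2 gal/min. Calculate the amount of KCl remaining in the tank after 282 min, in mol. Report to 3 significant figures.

Total volume: dV/dt = Q_in − Q_out = 11.200 gal/min, so V(t) = 1530 + 11.200 t and V(282) = 4688.4 gal.
Solute balance: dm/dt = 0 − Q_out C = −Q_out m/V(t).
dm/m = −Q_out dt/(V₀ + 11.200 t); integrating gives ln(m/m₀) = −(Q_out/(Q_in−Q_out)) ln(V/V₀).
m = m₀ (V₀/V)^(Q_out/(Q_in−Q_out)) = 66.7 × (1530/4688.4)^(4.1250) = 0.65766 mol.

0.658 mol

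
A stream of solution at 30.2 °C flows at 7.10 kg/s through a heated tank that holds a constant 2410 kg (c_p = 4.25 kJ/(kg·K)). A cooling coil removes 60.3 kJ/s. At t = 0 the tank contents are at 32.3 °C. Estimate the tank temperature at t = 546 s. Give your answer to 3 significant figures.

Heat balance on the well-mixed liquid: M c_p dT/dt = ṁ c_p (T_in − T) − 60.3.
Rearrange: dT/dt = (T_ss − T)/τ with τ = M/ṁ = 339.44 s and T_ss = T_in − Q̇/(ṁ c_p) = 28.202 °C.
Solution: T(t) = T_ss + (T₀ − T_ss) e^(−t/τ).
T(546) = 28.202 + (4.0983)·e^(−546/339.44) = 28.202 + (4.0983)·0.20018 = 29.022 °C.

29.0 °C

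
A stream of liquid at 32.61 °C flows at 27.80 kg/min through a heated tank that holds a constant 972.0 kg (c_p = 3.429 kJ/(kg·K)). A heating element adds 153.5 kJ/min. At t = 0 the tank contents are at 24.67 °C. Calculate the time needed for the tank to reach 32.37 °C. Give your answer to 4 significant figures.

Unsteady energy balance on the tank contents: M c_p dT/dt = ṁ c_p (T_in − T) + 153.5.
τ = M/ṁ = 34.9640 min; T_ss = T_in + Q̇/(ṁ c_p) = 34.2203 °C.
T(t) = T_ss + (T₀ − T_ss) e^(−t/τ). Set T = 32.37:
e^(−t/τ) = (32.37 − 34.2203)/(24.67 − 34.2203) = 0.193739
t = −34.9640 · ln(0.193739) = 57.3844 min.

57.38 min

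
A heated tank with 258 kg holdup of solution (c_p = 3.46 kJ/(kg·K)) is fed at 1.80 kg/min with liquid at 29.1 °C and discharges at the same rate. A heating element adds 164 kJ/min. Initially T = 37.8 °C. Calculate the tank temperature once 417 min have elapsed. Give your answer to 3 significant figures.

54.5 °C

Heat balance on the well-mixed liquid: M c_p dT/dt = ṁ c_p (T_in − T) + 164.
τ = M/ṁ = 143.33 min; T_ss = T_in + Q̇/(ṁ c_p) = 29.1 + 164/(1.80·3.46) = 55.433 °C.
Solution: T(t) = T_ss + (T₀ − T_ss) e^(−t/τ).
T(417) = 55.433 + (-17.633)·e^(−417/143.33) = 55.433 + (-17.633)·0.054514 = 54.471 °C.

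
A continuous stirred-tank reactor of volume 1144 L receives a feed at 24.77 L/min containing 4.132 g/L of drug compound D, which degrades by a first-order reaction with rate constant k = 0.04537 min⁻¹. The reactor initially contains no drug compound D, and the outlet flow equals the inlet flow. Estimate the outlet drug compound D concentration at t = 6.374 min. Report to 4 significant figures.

Species balance: V dC/dt = Q C_in − Q C − k V C.
dC/dt = (Q/V) C_in − (Q/V + k) C; effective rate a = Q/V + k = 0.0216521 + 0.04537 = 0.0670221 min⁻¹.
C_ss = Q C_in/(Q + kV) = 1.33488 g/L; C(t) = C_ss + (C₀ − C_ss) e^(−a t).
C(6.374) = 1.33488 + (-1.33488)·e^(−0.0670221·6.374) = 1.33488 + (-1.33488)·0.652334 = 0.464093 g/L.

0.4641 g/L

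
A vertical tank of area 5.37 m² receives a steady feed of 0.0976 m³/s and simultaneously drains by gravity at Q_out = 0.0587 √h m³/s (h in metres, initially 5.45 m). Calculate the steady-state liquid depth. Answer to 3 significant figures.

2.76 m

A dh/dt = Q_in − 0.0587 √h. Steady state requires inflow = outflow:
Q_in = 0.0587 √h_ss ⇒ √h_ss = 0.0976/0.0587 = 1.6627.
h_ss = 1.6627² = 2.7645 m. (Since h₀ = 5.45 m > h_ss, the level will fall toward this value.)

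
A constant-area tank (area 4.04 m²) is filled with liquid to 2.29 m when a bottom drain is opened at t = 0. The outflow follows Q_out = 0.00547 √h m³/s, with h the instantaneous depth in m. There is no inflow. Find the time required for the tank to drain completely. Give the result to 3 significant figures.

2240 s

Unsteady balance on liquid volume: A dh/dt = −0.00547 √h.
∫ h^(−1/2) dh = −(0.00547/A) ∫ dt, giving 2√h = 2√h₀ − (0.00547/A) t.
Tank is empty when √h = 0: t_empty = 2A√h₀/0.00547.
t_empty = 2·4.04·√2.29/0.00547 = 8.0800·1.5133/0.00547 = 2235.3 s.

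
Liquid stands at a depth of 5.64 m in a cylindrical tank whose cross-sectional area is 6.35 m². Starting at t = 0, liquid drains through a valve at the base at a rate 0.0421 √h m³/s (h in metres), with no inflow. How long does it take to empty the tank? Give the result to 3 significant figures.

A dh/dt = −Q_out = −0.0421 √h.
∫ h^(−1/2) dh = −(0.0421/A) ∫ dt, giving 2√h = 2√h₀ − (0.0421/A) t.
Tank is empty when √h = 0: t_empty = 2A√h₀/0.0421.
t_empty = 2·6.35·√5.64/0.0421 = 12.700·2.3749/0.0421 = 716.41 s.

716 s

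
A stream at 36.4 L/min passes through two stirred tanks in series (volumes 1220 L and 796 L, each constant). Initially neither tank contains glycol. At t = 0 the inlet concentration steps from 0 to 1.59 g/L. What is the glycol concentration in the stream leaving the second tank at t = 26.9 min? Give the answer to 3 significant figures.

Time constants: τᵢ = Vᵢ/Q for each well-mixed tank.
τ₁ = 1220/36.4 = 33.516 min; τ₂ = 796/36.4 = 21.868 min.
Solving the cascade with C₁(0)=C₂(0)=0 gives C₂(t) = C_in[1 − (τ₁ e^(−t/τ₁) − τ₂ e^(−t/τ₂))/(τ₁ − τ₂)].
At t = 26.9: e^(−t/τ₁) = 0.44817, e^(−t/τ₂) = 0.29226.
C₂ = 1.59·[1 − (33.516·0.44817 − 21.868·0.29226)/(11.648)] = 1.59·0.25915 = 0.41204 g/L.

0.412 g/L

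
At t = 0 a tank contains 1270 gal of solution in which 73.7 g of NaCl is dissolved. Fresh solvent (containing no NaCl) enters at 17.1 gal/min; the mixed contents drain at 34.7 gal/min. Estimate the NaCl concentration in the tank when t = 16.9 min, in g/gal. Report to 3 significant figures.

0.0448 g/gal

Total volume: dV/dt = Q_in − Q_out = -17.600 gal/min, so V(t) = 1270 − 17.600 t and V(16.9) = 972.56 gal.
Species balance (pure solvent in): dm/dt = −Q_out · m/V(t).
Separate: dm/m = −Q_out dt/V(t) ⇒ ln(m/m₀) = −(Q_out/(Q_in−Q_out)) ln(V/V₀).
m = m₀ (V₀/V)^(Q_out/(Q_in−Q_out)) = 73.7 × (1270/972.56)^(-1.9716) = 43.550 g.
C = m/V = 43.550/972.56 = 0.044778 g/gal.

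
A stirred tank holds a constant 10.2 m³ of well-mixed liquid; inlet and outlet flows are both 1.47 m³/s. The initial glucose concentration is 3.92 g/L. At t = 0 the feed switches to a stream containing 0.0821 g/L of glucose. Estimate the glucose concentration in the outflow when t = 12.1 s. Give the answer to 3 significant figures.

Transient balance on the dissolved component: V dC/dt = Q(C_in − C).
Time constant τ = V/Q = 10.2/1.47 = 6.9388 s.
C approaches C_in exponentially: C(t) = C_in + (C₀ − C_in) e^(−t/τ).
C(12.1) = 0.0821 + (3.92 − 0.0821)·e^(−12.1/6.9388) = 0.0821 + (3.8379)·0.17485 = 0.75316 g/L.

0.753 g/L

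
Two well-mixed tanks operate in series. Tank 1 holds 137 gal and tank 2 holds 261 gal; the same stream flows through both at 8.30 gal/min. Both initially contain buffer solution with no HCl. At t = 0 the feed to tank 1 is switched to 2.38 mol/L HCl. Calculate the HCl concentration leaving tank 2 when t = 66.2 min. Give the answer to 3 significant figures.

1.82 mol/L

Time constants: τᵢ = Vᵢ/Q for each well-mixed tank.
τ₁ = 137/8.30 = 16.506 min; τ₂ = 261/8.30 = 31.446 min.
Tank 1: C₁ = C_in(1 − e^(−t/τ₁)). Tank 2 (τ₁ ≠ τ₂): C₂ = C_in[1 − (τ₁ e^(−t/τ₁) − τ₂ e^(−t/τ₂))/(τ₁ − τ₂)].
At t = 66.2: e^(−t/τ₁) = 0.018121, e^(−t/τ₂) = 0.12182.
C₂ = 2.38·[1 − (16.506·0.018121 − 31.446·0.12182)/(-14.940)] = 2.38·0.76361 = 1.8174 mol/L.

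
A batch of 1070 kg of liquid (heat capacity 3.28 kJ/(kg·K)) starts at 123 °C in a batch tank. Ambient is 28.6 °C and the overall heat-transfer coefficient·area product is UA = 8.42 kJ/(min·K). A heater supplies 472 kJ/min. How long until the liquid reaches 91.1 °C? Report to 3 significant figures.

743 min

M c_p dT/dt = −UA(T − T_amb) + Q̇.
τ = M c_p/UA = 416.82 min; T_ss = T_amb + Q̇/UA = 28.6 + 472/8.42 = 84.657 °C.
T(t) = T_ss + (T₀ − T_ss)e^(−t/τ); set T = 91.1:
t = −τ ln[(T − T_ss)/(T₀ − T_ss)] = −416.82 · ln(0.16804) = 743.43 min.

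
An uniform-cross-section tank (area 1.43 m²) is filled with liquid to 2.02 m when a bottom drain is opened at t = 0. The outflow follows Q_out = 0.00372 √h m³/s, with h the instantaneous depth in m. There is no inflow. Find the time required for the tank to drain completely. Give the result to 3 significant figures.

1090 s

Mass balance (ρ constant): A dh/dt = −0.00372 √h.
This is separable: 2 d(√h)/dt = −0.00372/A, so √h = √h₀ − (0.00372/(2A)) t.
Tank is empty when √h = 0: t_empty = 2A√h₀/0.00372.
t_empty = 2·1.43·√2.02/0.00372 = 2.8600·1.4213/0.00372 = 1092.7 s.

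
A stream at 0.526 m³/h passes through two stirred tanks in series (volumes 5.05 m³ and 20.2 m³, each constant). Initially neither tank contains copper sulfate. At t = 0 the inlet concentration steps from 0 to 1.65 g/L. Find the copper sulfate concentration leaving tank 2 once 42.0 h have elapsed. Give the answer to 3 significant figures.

Species balance on tank i: dCᵢ/dt = (Cᵢ₋₁ − Cᵢ)/τᵢ with τᵢ = Vᵢ/Q.
τ₁ = 5.05/0.526 = 9.6008 h; τ₂ = 20.2/0.526 = 38.403 h.
Tank 1: C₁ = C_in(1 − e^(−t/τ₁)). Tank 2 (τ₁ ≠ τ₂): C₂ = C_in[1 − (τ₁ e^(−t/τ₁) − τ₂ e^(−t/τ₂))/(τ₁ − τ₂)].
At t = 42.0: e^(−t/τ₁) = 0.012593, e^(−t/τ₂) = 0.33499.
C₂ = 1.65·[1 − (9.6008·0.012593 − 38.403·0.33499)/(-28.802)] = 1.65·0.55755 = 0.91995 g/L.

0.920 g/L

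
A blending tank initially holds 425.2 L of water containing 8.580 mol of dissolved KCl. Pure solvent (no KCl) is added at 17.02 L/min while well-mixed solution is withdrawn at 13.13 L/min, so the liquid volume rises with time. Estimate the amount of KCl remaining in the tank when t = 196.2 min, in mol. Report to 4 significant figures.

Total volume: dV/dt = Q_in − Q_out = 3.89000 L/min, so V(t) = 425.2 + 3.89000 t and V(196.2) = 1188.42 L.
Species balance (pure solvent in): dm/dt = −Q_out · m/V(t).
dm/m = −Q_out dt/(V₀ + 3.89000 t); integrating gives ln(m/m₀) = −(Q_out/(Q_in−Q_out)) ln(V/V₀).
m = m₀ (V₀/V)^(Q_out/(Q_in−Q_out)) = 8.580 × (425.2/1188.42)^(3.37532) = 0.267193 mol.

0.2672 mol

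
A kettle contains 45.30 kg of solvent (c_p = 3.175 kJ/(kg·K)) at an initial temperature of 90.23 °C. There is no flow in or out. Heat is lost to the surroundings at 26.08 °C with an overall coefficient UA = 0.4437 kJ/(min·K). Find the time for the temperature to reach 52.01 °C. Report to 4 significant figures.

M c_p dT/dt = −UA(T − T_amb).
τ = M c_p/UA = 324.155 min; T_ss = T_amb = 26.0800 °C.
T(t) = T_ss + (T₀ − T_ss)e^(−t/τ); set T = 52.01:
t = −τ ln[(T − T_ss)/(T₀ − T_ss)] = −324.155 · ln(0.404209) = 293.627 min.

293.6 min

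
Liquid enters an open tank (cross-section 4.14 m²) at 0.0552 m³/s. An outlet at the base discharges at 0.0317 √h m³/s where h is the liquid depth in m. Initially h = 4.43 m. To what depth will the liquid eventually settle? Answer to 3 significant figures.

3.03 m

Level balance: A dh/dt = 0.0552 − 0.0317 √h. Setting dh/dt = 0:
Q_in = 0.0317 √h_ss ⇒ √h_ss = 0.0552/0.0317 = 1.7413.
h_ss = 1.7413² = 3.0322 m. (Since h₀ = 4.43 m > h_ss, the level will fall toward this value.)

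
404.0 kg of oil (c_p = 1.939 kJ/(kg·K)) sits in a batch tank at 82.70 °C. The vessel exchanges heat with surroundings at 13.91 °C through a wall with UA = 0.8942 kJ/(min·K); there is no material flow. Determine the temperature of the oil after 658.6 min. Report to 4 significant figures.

46.35 °C

Heat balance on the well-mixed liquid: M c_p dT/dt = −UA(T − T_amb).
dT/dt = (T_ss − T)/τ with T_ss = T_amb = 13.9100 °C, τ = M c_p/UA = 404.0·1.939/0.8942 = 876.041 min.
Integrating: T(t) = T_ss + (T₀ − T_ss) e^(−t/τ).
T(658.6) = 13.9100 + (68.7900)·0.471521 = 46.3459 °C.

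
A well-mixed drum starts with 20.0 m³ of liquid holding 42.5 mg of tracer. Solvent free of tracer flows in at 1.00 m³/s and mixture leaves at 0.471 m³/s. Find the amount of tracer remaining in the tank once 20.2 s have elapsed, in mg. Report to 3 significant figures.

Let m(t) be the amount of tracer. Volume: V(t) = V₀ + (Q_in − Q_out) t = 20.0 + 0.52900 t; V(20.2) = 30.686 m³.
Species balance (pure solvent in): dm/dt = −Q_out · m/V(t).
dm/m = −Q_out dt/(V₀ + 0.52900 t); integrating gives ln(m/m₀) = −(Q_out/(Q_in−Q_out)) ln(V/V₀).
m = m₀ (V₀/V)^(Q_out/(Q_in−Q_out)) = 42.5 × (20.0/30.686)^(0.89036) = 29.031 mg.

29.0 mg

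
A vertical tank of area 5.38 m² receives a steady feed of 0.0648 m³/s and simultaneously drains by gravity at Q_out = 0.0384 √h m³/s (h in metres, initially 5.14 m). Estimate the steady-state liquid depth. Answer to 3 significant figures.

2.85 m

A dh/dt = Q_in − 0.0384 √h. Steady state requires inflow = outflow:
Q_in = 0.0384 √h_ss ⇒ √h_ss = 0.0648/0.0384 = 1.6875.
h_ss = 1.6875² = 2.8477 m. (Since h₀ = 5.14 m > h_ss, the level will fall toward this value.)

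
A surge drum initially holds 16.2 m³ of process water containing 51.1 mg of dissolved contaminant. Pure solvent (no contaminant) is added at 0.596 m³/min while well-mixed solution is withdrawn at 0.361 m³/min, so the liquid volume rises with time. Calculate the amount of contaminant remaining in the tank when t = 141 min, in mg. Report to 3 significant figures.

9.24 mg

Total volume: dV/dt = Q_in − Q_out = 0.23500 m³/min, so V(t) = 16.2 + 0.23500 t and V(141) = 49.335 m³.
No contaminant enters, so dm/dt = −Q_out · (m/V).
dm/m = −Q_out dt/(V₀ + 0.23500 t); integrating gives ln(m/m₀) = −(Q_out/(Q_in−Q_out)) ln(V/V₀).
m = m₀ (V₀/V)^(Q_out/(Q_in−Q_out)) = 51.1 × (16.2/49.335)^(1.5362) = 9.2356 mg.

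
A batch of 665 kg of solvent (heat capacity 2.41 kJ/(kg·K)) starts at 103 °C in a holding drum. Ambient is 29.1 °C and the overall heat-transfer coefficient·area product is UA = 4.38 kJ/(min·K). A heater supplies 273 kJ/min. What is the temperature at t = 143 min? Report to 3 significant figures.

M c_p dT/dt = −UA(T − T_amb) + Q̇.
dT/dt = (T_ss − T)/τ with T_ss = T_amb + Q̇/UA = 29.1 + 273/4.38 = 91.429 °C, τ = M c_p/UA = 665·2.41/4.38 = 365.90 min.
Solution: T(t) = T_ss + (T₀ − T_ss) e^(−t/τ).
T(143) = 91.429 + (11.571)·0.67651 = 99.257 °C.

99.3 °C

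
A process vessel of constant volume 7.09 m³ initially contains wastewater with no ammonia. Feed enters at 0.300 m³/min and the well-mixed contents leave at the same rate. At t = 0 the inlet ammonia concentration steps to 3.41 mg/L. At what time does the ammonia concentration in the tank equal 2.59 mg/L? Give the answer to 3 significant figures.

Species balance on the tank: V dC/dt = Q(C_in − C), so τ = V/Q = 23.633 min.
C(t) = C_in + (C₀ − C_in) e^(−t/τ). Set C = 2.59 and solve for t:
e^(−t/τ) = (C − C_in)/(C₀ − C_in) = (2.59 − 3.41)/(0 − 3.41) = 0.24047
t = −τ ln(…) = 23.633 × 1.4252 = 33.681 min.

33.7 min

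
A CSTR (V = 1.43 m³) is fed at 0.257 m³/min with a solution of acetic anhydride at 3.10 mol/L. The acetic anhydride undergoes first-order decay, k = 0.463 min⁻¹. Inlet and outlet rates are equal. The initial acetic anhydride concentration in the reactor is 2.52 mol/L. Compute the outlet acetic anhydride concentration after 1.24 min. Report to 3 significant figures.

1.61 mol/L

Species balance: V dC/dt = Q C_in − Q C − k V C.
This is linear with rate a = Q/V + k = 0.64272 min⁻¹.
C_ss = Q C_in/(Q + kV) = 0.86684 mol/L; C(t) = C_ss + (C₀ − C_ss) e^(−a t).
C(1.24) = 0.86684 + (1.6532)·e^(−0.64272·1.24) = 0.86684 + (1.6532)·0.45069 = 1.6119 mol/L.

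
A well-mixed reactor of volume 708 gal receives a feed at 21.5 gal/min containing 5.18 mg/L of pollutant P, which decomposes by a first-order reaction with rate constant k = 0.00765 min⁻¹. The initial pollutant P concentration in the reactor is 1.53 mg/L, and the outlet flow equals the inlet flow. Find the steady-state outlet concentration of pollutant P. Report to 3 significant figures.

4.14 mg/L

Accumulation = in − out − consumed: V dC/dt = Q C_in − Q C − k V C.
Steady state (dC/dt = 0): C_ss = Q C_in/(Q + kV) = C_in/(1 + kV/Q).
C_ss = 21.5·5.18/(21.5 + 0.00765·708) = 111.37/26.916 = 4.1377 mg/L.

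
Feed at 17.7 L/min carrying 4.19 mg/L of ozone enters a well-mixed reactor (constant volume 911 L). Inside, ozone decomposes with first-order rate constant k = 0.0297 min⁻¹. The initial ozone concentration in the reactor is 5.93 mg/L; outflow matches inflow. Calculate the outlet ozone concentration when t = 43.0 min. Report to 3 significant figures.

Accumulation = in − out − consumed: V dC/dt = Q C_in − Q C − k V C.
dC/dt = (Q/V) C_in − (Q/V + k) C; effective rate a = Q/V + k = 0.019429 + 0.0297 = 0.049129 min⁻¹.
C_ss = Q C_in/(Q + kV) = 1.6570 mg/L; C(t) = C_ss + (C₀ − C_ss) e^(−a t).
C(43.0) = 1.6570 + (4.2730)·e^(−0.049129·43.0) = 1.6570 + (4.2730)·0.12093 = 2.1738 mg/L.

2.17 mg/L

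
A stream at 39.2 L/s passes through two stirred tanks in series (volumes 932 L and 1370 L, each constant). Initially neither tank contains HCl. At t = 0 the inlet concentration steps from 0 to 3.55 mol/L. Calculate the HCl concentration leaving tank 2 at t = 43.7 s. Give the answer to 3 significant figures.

Time constants: τᵢ = Vᵢ/Q for each well-mixed tank.
τ₁ = 932/39.2 = 23.776 s; τ₂ = 1370/39.2 = 34.949 s.
Tank 1: C₁ = C_in(1 − e^(−t/τ₁)). Tank 2 (τ₁ ≠ τ₂): C₂ = C_in[1 − (τ₁ e^(−t/τ₁) − τ₂ e^(−t/τ₂))/(τ₁ − τ₂)].
At t = 43.7: e^(−t/τ₁) = 0.15913, e^(−t/τ₂) = 0.28639.
C₂ = 3.55·[1 − (23.776·0.15913 − 34.949·0.28639)/(-11.173)] = 3.55·0.44282 = 1.5720 mol/L.

1.57 mol/L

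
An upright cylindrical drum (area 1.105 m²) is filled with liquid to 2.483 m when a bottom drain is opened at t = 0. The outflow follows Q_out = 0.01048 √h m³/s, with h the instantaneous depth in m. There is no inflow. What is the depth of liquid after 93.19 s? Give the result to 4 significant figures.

Accumulation of liquid (constant cross-section A): A dh/dt = −0.01048 √h.
∫ h^(−1/2) dh = −(0.01048/A) ∫ dt, giving 2√h = 2√h₀ − (0.01048/A) t.
√h = √2.483 − 0.01048·93.19/(2·1.105) = 1.57575 − 0.441915 = 1.13384.
h = 1.13384² = 1.28559 m.

1.286 m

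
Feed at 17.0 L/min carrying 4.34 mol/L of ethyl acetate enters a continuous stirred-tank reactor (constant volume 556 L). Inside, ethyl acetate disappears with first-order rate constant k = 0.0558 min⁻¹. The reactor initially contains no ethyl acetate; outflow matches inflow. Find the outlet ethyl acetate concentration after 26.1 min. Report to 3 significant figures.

1.38 mol/L

Species balance: V dC/dt = Q C_in − Q C − k V C.
dC/dt = (Q/V) C_in − (Q/V + k) C; effective rate a = Q/V + k = 0.030576 + 0.0558 = 0.086376 min⁻¹.
C_ss = Q C_in/(Q + kV) = 1.5363 mol/L; C(t) = C_ss + (C₀ − C_ss) e^(−a t).
C(26.1) = 1.5363 + (-1.5363)·e^(−0.086376·26.1) = 1.5363 + (-1.5363)·0.10494 = 1.3751 mol/L.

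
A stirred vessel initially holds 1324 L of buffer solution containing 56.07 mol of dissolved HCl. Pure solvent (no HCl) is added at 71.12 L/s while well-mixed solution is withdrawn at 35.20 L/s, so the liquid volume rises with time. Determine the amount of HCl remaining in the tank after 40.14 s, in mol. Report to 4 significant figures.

Let m(t) be the amount of HCl. Volume: V(t) = V₀ + (Q_in − Q_out) t = 1324 + 35.9200 t; V(40.14) = 2765.83 L.
No HCl enters, so dm/dt = −Q_out · (m/V).
dm/m = −Q_out dt/(V₀ + 35.9200 t); integrating gives ln(m/m₀) = −(Q_out/(Q_in−Q_out)) ln(V/V₀).
m = m₀ (V₀/V)^(Q_out/(Q_in−Q_out)) = 56.07 × (1324/2765.83)^(0.979955) = 27.2399 mol.

27.24 mol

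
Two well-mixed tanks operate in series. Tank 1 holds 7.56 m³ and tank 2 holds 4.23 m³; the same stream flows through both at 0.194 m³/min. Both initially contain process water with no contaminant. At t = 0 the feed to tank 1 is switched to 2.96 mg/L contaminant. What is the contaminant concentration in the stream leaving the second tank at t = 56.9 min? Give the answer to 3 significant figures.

1.68 mg/L

Time constants: τᵢ = Vᵢ/Q for each well-mixed tank.
τ₁ = 7.56/0.194 = 38.969 min; τ₂ = 4.23/0.194 = 21.804 min.
Tank 1: C₁ = C_in(1 − e^(−t/τ₁)). Tank 2 (τ₁ ≠ τ₂): C₂ = C_in[1 − (τ₁ e^(−t/τ₁) − τ₂ e^(−t/τ₂))/(τ₁ − τ₂)].
At t = 56.9: e^(−t/τ₁) = 0.23221, e^(−t/τ₂) = 0.073564.
C₂ = 2.96·[1 − (38.969·0.23221 − 21.804·0.073564)/(17.165)] = 2.96·0.56628 = 1.6762 mg/L.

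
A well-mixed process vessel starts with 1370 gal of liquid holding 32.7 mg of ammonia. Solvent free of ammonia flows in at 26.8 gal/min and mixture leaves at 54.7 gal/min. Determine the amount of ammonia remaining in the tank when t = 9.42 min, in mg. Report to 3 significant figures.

21.5 mg

Total volume: dV/dt = Q_in − Q_out = -27.900 gal/min, so V(t) = 1370 − 27.900 t and V(9.42) = 1107.2 gal.
Species balance (pure solvent in): dm/dt = −Q_out · m/V(t).
Separate: dm/m = −Q_out dt/V(t) ⇒ ln(m/m₀) = −(Q_out/(Q_in−Q_out)) ln(V/V₀).
m = m₀ (V₀/V)^(Q_out/(Q_in−Q_out)) = 32.7 × (1370/1107.2)^(-1.9606) = 21.537 mg.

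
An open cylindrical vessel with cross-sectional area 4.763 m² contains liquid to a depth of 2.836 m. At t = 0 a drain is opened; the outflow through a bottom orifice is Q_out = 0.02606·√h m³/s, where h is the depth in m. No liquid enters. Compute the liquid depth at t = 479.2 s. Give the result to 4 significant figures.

A dh/dt = −Q_out = −0.02606 √h.
This is separable: 2 d(√h)/dt = −0.02606/A, so √h = √h₀ − (0.02606/(2A)) t.
√h = √2.836 − 0.02606·479.2/(2·4.763) = 1.68404 − 1.31093 = 0.373109.
h = 0.373109² = 0.139211 m.

0.1392 m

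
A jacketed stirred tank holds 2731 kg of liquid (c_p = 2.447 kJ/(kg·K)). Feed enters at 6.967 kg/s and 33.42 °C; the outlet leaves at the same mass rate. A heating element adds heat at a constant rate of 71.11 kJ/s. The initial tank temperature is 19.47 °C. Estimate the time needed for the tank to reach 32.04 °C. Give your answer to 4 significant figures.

463.8 s

M c_p dT/dt = ṁ c_p (T_in − T) + Q̇.
τ = M/ṁ = 391.991 s; T_ss = T_in + Q̇/(ṁ c_p) = 37.5911 °C.
T(t) = T_ss + (T₀ − T_ss) e^(−t/τ). Set T = 32.04:
e^(−t/τ) = (32.04 − 37.5911)/(19.47 − 37.5911) = 0.306334
t = −391.991 · ln(0.306334) = 463.757 s.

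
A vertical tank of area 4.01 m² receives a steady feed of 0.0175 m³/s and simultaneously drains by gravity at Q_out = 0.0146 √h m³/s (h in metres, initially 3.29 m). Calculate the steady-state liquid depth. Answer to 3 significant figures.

Level balance: A dh/dt = 0.0175 − 0.0146 √h. Setting dh/dt = 0:
Q_in = 0.0146 √h_ss ⇒ √h_ss = 0.0175/0.0146 = 1.1986.
h_ss = 1.1986² = 1.4367 m. (Since h₀ = 3.29 m > h_ss, the level will fall toward this value.)

1.44 m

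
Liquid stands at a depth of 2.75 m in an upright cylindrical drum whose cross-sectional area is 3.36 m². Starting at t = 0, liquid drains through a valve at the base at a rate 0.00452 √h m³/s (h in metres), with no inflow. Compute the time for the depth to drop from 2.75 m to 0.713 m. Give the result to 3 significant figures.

1210 s

Accumulation of liquid (constant cross-section A): A dh/dt = −0.00452 √h.
Separate and integrate: 2(√h − √h₀) = −(0.00452/A) t.
t = 2A(√h₀ − √h)/0.00452 = 2·3.36·(√2.75 − √0.713)/0.00452
  = 6.7200 × (1.6583 − 0.84439) / 0.00452 = 1210.1 s.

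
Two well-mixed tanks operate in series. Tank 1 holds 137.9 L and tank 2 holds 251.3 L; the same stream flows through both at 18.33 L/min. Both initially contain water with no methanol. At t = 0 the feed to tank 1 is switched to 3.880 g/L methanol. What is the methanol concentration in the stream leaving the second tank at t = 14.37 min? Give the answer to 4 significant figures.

1.564 g/L

Species balance on tank i: dCᵢ/dt = (Cᵢ₋₁ − Cᵢ)/τᵢ with τᵢ = Vᵢ/Q.
τ₁ = 137.9/18.33 = 7.52319 min; τ₂ = 251.3/18.33 = 13.7098 min.
Solving the cascade with C₁(0)=C₂(0)=0 gives C₂(t) = C_in[1 − (τ₁ e^(−t/τ₁) − τ₂ e^(−t/τ₂))/(τ₁ − τ₂)].
At t = 14.37: e^(−t/τ₁) = 0.148066, e^(−t/τ₂) = 0.350583.
C₂ = 3.880·[1 − (7.52319·0.148066 − 13.7098·0.350583)/(-6.18658)] = 3.880·0.403147 = 1.56421 g/L.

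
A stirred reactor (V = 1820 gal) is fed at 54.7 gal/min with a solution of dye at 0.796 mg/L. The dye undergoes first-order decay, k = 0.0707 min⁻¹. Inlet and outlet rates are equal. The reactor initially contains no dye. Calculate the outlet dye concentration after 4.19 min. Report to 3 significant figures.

Accumulation = in − out − consumed: V dC/dt = Q C_in − Q C − k V C.
This is linear with rate a = Q/V + k = 0.10075 min⁻¹.
C_ss = Q C_in/(Q + kV) = 0.23744 mg/L; C(t) = C_ss + (C₀ − C_ss) e^(−a t).
C(4.19) = 0.23744 + (-0.23744)·e^(−0.10075·4.19) = 0.23744 + (-0.23744)·0.65563 = 0.081770 mg/L.

0.0818 mg/L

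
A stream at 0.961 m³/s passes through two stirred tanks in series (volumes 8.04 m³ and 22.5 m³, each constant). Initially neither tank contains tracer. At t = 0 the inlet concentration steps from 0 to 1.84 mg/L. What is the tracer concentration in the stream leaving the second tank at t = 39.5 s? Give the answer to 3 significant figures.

Species balance on tank i: dCᵢ/dt = (Cᵢ₋₁ − Cᵢ)/τᵢ with τᵢ = Vᵢ/Q.
τ₁ = 8.04/0.961 = 8.3663 s; τ₂ = 22.5/0.961 = 23.413 s.
Tank 1: C₁ = C_in(1 − e^(−t/τ₁)). Tank 2 (τ₁ ≠ τ₂): C₂ = C_in[1 − (τ₁ e^(−t/τ₁) − τ₂ e^(−t/τ₂))/(τ₁ − τ₂)].
At t = 39.5: e^(−t/τ₁) = 0.0089033, e^(−t/τ₂) = 0.18506.
C₂ = 1.84·[1 − (8.3663·0.0089033 − 23.413·0.18506)/(-15.047)] = 1.84·0.71700 = 1.3193 mg/L.

1.32 mg/L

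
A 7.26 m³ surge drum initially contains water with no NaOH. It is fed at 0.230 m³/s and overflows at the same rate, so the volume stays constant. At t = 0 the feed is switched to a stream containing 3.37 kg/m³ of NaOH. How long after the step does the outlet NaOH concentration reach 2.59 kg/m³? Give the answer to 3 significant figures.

46.2 s

Species balance on the tank: V dC/dt = Q(C_in − C), so τ = V/Q = 31.565 s.
C(t) = C_in + (C₀ − C_in) e^(−t/τ). Set C = 2.59 and solve for t:
e^(−t/τ) = (C − C_in)/(C₀ − C_in) = (2.59 − 3.37)/(0 − 3.37) = 0.23145
t = −τ ln(…) = 31.565 × 1.4634 = 46.192 s.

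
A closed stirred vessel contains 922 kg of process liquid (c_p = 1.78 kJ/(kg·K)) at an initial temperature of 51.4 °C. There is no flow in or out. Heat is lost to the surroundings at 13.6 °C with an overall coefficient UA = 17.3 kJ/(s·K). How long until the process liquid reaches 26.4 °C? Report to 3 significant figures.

103 s

Lumped-capacitance energy balance: M c_p dT/dt = UA(T_amb − T).
τ = M c_p/UA = 94.865 s; T_ss = T_amb = 13.600 °C.
T(t) = T_ss + (T₀ − T_ss)e^(−t/τ); set T = 26.4:
t = −τ ln[(T − T_ss)/(T₀ − T_ss)] = −94.865 · ln(0.33862) = 102.73 s.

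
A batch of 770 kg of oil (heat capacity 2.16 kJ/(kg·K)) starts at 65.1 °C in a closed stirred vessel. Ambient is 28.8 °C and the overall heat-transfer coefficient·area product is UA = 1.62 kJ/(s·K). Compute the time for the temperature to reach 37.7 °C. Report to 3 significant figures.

Lumped-capacitance energy balance: M c_p dT/dt = UA(T_amb − T).
τ = M c_p/UA = 1026.7 s; T_ss = T_amb = 28.800 °C.
T(t) = T_ss + (T₀ − T_ss)e^(−t/τ); set T = 37.7:
t = −τ ln[(T − T_ss)/(T₀ − T_ss)] = −1026.7 · ln(0.24518) = 1443.3 s.

1440 s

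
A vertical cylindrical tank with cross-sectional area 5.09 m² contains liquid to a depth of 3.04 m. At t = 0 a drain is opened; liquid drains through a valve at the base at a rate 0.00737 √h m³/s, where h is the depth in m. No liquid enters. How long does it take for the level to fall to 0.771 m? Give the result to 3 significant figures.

1200 s

Unsteady balance on liquid volume: A dh/dt = −0.00737 √h.
This is separable: 2 d(√h)/dt = −0.00737/A, so √h = √h₀ − (0.00737/(2A)) t.
t = 2A(√h₀ − √h)/0.00737 = 2·5.09·(√3.04 − √0.771)/0.00737
  = 10.180 × (1.7436 − 0.87807) / 0.00737 = 1195.5 s.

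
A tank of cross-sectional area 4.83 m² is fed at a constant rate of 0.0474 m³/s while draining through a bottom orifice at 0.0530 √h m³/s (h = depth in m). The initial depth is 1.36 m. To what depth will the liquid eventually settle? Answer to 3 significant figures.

Accumulation of liquid (constant cross-section A): A dh/dt = Q_in − 0.0530 √h. At steady state dh/dt = 0:
Q_in = 0.0530 √h_ss ⇒ √h_ss = 0.0474/0.0530 = 0.89434.
h_ss = 0.89434² = 0.79984 m. (Since h₀ = 1.36 m > h_ss, the level will fall toward this value.)

0.800 m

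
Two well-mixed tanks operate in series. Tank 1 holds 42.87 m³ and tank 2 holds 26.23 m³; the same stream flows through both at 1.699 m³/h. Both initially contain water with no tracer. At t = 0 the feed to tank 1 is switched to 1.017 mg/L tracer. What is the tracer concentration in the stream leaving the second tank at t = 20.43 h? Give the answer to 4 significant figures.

Time constants: τᵢ = Vᵢ/Q for each well-mixed tank.
τ₁ = 42.87/1.699 = 25.2325 h; τ₂ = 26.23/1.699 = 15.4385 h.
Tank 1: C₁ = C_in(1 − e^(−t/τ₁)). Tank 2 (τ₁ ≠ τ₂): C₂ = C_in[1 − (τ₁ e^(−t/τ₁) − τ₂ e^(−t/τ₂))/(τ₁ − τ₂)].
At t = 20.43: e^(−t/τ₁) = 0.445005, e^(−t/τ₂) = 0.266251.
C₂ = 1.017·[1 − (25.2325·0.445005 − 15.4385·0.266251)/(9.79400)] = 1.017·0.273222 = 0.277867 mg/L.

0.2779 mg/L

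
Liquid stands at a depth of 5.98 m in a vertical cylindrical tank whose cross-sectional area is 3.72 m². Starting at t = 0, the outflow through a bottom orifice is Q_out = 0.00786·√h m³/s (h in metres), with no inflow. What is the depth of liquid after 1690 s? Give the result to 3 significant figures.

0.436 m

With no inflow, A dh/dt = −0.00786 √h.
Separate and integrate: 2(√h − √h₀) = −(0.00786/A) t.
√h = √5.98 − 0.00786·1690/(2·3.72) = 2.4454 − 1.7854 = 0.66000.
h = 0.66000² = 0.43560 m.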